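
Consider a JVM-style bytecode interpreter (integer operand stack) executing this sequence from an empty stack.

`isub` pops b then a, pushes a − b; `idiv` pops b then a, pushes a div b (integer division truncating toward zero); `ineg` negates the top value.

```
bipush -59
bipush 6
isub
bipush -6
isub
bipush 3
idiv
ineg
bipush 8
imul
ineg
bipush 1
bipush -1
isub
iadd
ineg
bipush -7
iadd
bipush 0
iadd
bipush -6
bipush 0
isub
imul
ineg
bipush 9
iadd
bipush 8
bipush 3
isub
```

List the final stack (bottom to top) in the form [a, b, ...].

[867, 5]

bipush -59 -> [-59]
bipush 6   -> [-59, 6]
isub       -> [-65]
bipush -6  -> [-65, -6]
isub       -> [-59]
bipush 3   -> [-59, 3]
idiv       -> [-19]
ineg       -> [19]
bipush 8   -> [19, 8]
imul       -> [152]
ineg       -> [-152]
bipush 1   -> [-152, 1]
bipush -1  -> [-152, 1, -1]
isub       -> [-152, 2]
iadd       -> [-150]
ineg       -> [150]
bipush -7  -> [150, -7]
iadd       -> [143]
bipush 0   -> [143, 0]
iadd       -> [143]
bipush -6  -> [143, -6]
bipush 0   -> [143, -6, 0]
isub       -> [143, -6]
imul       -> [-858]
ineg       -> [858]
bipush 9   -> [858, 9]
iadd       -> [867]
bipush 8   -> [867, 8]
bipush 3   -> [867, 8, 3]
isub       -> [867, 5]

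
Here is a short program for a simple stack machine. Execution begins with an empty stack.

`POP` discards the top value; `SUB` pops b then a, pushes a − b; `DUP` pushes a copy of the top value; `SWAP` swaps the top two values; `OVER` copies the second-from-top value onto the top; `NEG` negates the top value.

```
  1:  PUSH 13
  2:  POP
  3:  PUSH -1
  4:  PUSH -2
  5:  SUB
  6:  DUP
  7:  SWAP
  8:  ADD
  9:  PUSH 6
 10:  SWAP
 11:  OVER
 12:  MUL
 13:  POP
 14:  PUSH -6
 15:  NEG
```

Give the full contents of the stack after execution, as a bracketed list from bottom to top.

PUSH 13  [13]
POP      []
PUSH -1  [-1]
PUSH -2  [-1, -2]
SUB      [1]
DUP      [1, 1]
SWAP     [1, 1]
ADD      [2]
PUSH 6   [2, 6]
SWAP     [6, 2]
OVER     [6, 2, 6]
MUL      [6, 12]
POP      [6]
PUSH -6  [6, -6]
NEG      [6, 6]

[6, 6]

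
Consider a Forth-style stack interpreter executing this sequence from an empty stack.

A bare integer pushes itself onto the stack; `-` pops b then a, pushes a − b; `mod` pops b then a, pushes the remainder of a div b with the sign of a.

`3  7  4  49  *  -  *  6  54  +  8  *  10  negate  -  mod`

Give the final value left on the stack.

3       [3]
7       [3, 7]
4       [3, 7, 4]
49      [3, 7, 4, 49]
*       [3, 7, 196]
-       [3, -189]
*       [-567]
6       [-567, 6]
54      [-567, 6, 54]
+       [-567, 60]
8       [-567, 60, 8]
*       [-567, 480]
10      [-567, 480, 10]
negate  [-567, 480, -10]
-       [-567, 490]
mod     [-77]

-77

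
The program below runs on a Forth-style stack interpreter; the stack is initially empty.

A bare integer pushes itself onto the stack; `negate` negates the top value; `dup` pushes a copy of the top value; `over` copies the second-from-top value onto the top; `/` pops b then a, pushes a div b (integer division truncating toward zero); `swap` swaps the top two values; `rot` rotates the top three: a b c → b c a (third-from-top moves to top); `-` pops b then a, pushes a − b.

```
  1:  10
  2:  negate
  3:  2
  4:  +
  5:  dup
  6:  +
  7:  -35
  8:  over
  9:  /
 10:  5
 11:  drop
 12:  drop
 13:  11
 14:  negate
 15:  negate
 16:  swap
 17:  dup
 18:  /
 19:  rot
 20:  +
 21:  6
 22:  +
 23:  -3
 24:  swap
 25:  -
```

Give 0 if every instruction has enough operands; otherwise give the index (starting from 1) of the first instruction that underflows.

10     -> [10]
negate -> [-10]
2      -> [-10, 2]
+      -> [-8]
dup    -> [-8, -8]
+      -> [-16]
-35    -> [-16, -35]
over   -> [-16, -35, -16]
/      -> [-16, 2]
5      -> [-16, 2, 5]
drop   -> [-16, 2]
drop   -> [-16]
11     -> [-16, 11]
negate -> [-16, -11]
negate -> [-16, 11]
swap   -> [11, -16]
dup    -> [11, -16, -16]
/      -> [11, 1]
rot  — needs 3 operands, stack has 2 → underflow

19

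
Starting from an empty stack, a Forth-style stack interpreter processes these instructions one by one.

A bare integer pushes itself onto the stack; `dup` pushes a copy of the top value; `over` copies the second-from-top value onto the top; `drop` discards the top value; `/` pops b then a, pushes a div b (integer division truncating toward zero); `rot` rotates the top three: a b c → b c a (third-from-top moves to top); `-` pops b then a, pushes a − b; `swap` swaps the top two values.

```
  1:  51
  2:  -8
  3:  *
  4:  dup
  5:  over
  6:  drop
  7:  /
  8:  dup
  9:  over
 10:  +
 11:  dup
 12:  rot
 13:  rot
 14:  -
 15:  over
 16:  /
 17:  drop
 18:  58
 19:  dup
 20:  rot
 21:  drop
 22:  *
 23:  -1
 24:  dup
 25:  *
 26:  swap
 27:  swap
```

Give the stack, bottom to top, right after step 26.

51   → [51]
-8   → [51, -8]
*    → [-408]
dup  → [-408, -408]
over → [-408, -408, -408]
drop → [-408, -408]
/    → [1]
dup  → [1, 1]
over → [1, 1, 1]
+    → [1, 2]
dup  → [1, 2, 2]
rot  → [2, 2, 1]
rot  → [2, 1, 2]
-    → [2, -1]
over → [2, -1, 2]
/    → [2, 0]
drop → [2]
58   → [2, 58]
dup  → [2, 58, 58]
rot  → [58, 58, 2]
drop → [58, 58]
*    → [3364]
-1   → [3364, -1]
dup  → [3364, -1, -1]
*    → [3364, 1]
swap → [1, 3364]

[1, 3364]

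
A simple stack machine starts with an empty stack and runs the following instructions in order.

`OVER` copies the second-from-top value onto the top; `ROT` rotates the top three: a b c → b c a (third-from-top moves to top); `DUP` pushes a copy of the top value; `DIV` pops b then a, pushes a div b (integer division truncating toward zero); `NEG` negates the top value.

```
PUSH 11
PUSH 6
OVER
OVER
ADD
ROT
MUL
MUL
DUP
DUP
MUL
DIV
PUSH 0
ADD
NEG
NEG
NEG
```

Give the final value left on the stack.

PUSH 11 : [11]
PUSH 6  : [11, 6]
OVER    : [11, 6, 11]
OVER    : [11, 6, 11, 6]
ADD     : [11, 6, 17]
ROT     : [6, 17, 11]
MUL     : [6, 187]
MUL     : [1122]
DUP     : [1122, 1122]
DUP     : [1122, 1122, 1122]
MUL     : [1122, 1258884]
DIV     : [0]
PUSH 0  : [0, 0]
ADD     : [0]
NEG     : [0]
NEG     : [0]
NEG     : [0]

0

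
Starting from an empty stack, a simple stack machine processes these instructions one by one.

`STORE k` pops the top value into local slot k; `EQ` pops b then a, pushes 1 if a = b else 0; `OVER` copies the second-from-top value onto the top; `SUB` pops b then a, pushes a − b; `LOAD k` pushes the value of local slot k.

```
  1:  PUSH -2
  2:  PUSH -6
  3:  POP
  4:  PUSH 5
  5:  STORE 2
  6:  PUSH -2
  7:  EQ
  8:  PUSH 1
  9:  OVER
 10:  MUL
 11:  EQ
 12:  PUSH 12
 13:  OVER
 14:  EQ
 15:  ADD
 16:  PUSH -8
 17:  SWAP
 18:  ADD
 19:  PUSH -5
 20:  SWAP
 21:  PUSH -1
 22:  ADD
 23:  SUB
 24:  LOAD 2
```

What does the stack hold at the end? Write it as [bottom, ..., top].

[3, 5]

PUSH -2 : [-2]
PUSH -6 : [-2, -6]
POP     : [-2]
PUSH 5  : [-2, 5]
STORE 2 : [-2]
PUSH -2 : [-2, -2]
EQ      : [1]
PUSH 1  : [1, 1]
OVER    : [1, 1, 1]
MUL     : [1, 1]
EQ      : [1]
PUSH 12 : [1, 12]
OVER    : [1, 12, 1]
EQ      : [1, 0]
ADD     : [1]
PUSH -8 : [1, -8]
SWAP    : [-8, 1]
ADD     : [-7]
PUSH -5 : [-7, -5]
SWAP    : [-5, -7]
PUSH -1 : [-5, -7, -1]
ADD     : [-5, -8]
SUB     : [3]
LOAD 2  : [3, 5]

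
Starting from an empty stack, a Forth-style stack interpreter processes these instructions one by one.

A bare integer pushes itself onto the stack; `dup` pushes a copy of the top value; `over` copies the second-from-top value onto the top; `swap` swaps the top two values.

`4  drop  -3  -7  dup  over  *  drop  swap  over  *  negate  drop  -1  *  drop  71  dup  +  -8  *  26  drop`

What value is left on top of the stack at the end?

-1136

4      : 4
drop   : (empty)
-3     : -3
-7     : -3 -7
dup    : -3 -7 -7
over   : -3 -7 -7 -7
*      : -3 -7 49
drop   : -3 -7
swap   : -7 -3
over   : -7 -3 -7
*      : -7 21
negate : -7 -21
drop   : -7
-1     : -7 -1
*      : 7
drop   : (empty)
71     : 71
dup    : 71 71
+      : 142
-8     : 142 -8
*      : -1136
26     : -1136 26
drop   : -1136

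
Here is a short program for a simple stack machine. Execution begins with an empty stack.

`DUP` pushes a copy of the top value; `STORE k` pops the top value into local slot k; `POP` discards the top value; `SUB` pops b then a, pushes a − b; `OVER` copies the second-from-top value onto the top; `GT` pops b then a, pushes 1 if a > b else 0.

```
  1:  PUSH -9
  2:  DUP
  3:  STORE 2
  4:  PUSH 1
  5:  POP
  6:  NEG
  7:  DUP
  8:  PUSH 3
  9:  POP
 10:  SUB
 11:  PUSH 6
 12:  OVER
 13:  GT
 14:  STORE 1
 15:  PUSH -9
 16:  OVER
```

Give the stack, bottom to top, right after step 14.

PUSH -9 → -9
DUP     → -9 -9
STORE 2 → -9
PUSH 1  → -9 1
POP     → -9
NEG     → 9
DUP     → 9 9
PUSH 3  → 9 9 3
POP     → 9 9
SUB     → 0
PUSH 6  → 0 6
OVER    → 0 6 0
GT      → 0 1
STORE 1 → 0

[0]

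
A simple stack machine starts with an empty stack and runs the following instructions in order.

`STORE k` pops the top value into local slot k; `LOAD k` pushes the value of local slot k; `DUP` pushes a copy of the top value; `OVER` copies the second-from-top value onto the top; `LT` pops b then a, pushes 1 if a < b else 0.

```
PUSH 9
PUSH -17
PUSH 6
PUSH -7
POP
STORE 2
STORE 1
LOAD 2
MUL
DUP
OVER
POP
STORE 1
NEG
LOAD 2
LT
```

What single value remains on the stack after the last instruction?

1

PUSH 9    9
PUSH -17  9 -17
PUSH 6    9 -17 6
PUSH -7   9 -17 6 -7
POP       9 -17 6
STORE 2   9 -17
STORE 1   9
LOAD 2    9 6
MUL       54
DUP       54 54
OVER      54 54 54
POP       54 54
STORE 1   54
NEG       -54
LOAD 2    -54 6
LT        1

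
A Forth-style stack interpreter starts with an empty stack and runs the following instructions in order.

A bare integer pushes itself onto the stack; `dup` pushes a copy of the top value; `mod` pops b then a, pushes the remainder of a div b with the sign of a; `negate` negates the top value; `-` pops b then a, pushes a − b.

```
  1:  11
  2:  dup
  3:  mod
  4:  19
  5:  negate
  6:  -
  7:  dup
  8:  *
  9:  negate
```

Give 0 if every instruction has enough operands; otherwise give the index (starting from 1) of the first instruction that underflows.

11      11
dup     11 11
mod     0
19      0 19
negate  0 -19
-       19
dup     19 19
*       361
negate  -361

0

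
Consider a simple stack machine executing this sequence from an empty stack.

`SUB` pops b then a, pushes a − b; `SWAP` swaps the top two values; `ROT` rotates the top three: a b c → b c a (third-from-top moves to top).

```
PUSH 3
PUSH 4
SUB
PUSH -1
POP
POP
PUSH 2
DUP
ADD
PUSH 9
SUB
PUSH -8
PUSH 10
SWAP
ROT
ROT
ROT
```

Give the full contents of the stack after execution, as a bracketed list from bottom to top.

[-5, 10, -8]

PUSH 3   3
PUSH 4   3 4
SUB      -1
PUSH -1  -1 -1
POP      -1
POP      (empty)
PUSH 2   2
DUP      2 2
ADD      4
PUSH 9   4 9
SUB      -5
PUSH -8  -5 -8
PUSH 10  -5 -8 10
SWAP     -5 10 -8
ROT      10 -8 -5
ROT      -8 -5 10
ROT      -5 10 -8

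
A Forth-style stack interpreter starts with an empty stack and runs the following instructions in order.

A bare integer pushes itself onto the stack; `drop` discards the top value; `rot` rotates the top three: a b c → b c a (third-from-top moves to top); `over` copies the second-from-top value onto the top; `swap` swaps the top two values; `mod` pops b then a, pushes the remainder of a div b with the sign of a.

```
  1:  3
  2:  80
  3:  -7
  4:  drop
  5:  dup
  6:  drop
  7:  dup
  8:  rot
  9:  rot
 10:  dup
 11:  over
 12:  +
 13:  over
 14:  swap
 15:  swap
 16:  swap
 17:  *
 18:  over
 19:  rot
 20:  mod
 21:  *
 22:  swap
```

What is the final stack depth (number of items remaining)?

3

3    -> 3
80   -> 3 80
-7   -> 3 80 -7
drop -> 3 80
dup  -> 3 80 80
drop -> 3 80
dup  -> 3 80 80
rot  -> 80 80 3
rot  -> 80 3 80
dup  -> 80 3 80 80
over -> 80 3 80 80 80
+    -> 80 3 80 160
over -> 80 3 80 160 80
swap -> 80 3 80 80 160
swap -> 80 3 80 160 80
swap -> 80 3 80 80 160
*    -> 80 3 80 12800
over -> 80 3 80 12800 80
rot  -> 80 3 12800 80 80
mod  -> 80 3 12800 0
*    -> 80 3 0
swap -> 80 0 3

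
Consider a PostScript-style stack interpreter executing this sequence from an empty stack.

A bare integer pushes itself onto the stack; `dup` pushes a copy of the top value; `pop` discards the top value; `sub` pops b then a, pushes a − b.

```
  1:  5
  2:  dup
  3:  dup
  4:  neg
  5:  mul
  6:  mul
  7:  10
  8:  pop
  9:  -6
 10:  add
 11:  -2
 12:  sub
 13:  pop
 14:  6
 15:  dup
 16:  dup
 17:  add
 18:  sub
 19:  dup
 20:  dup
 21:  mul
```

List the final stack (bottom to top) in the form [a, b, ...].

5   → 5
dup → 5 5
dup → 5 5 5
neg → 5 5 -5
mul → 5 -25
mul → -125
10  → -125 10
pop → -125
-6  → -125 -6
add → -131
-2  → -131 -2
sub → -129
pop → (empty)
6   → 6
dup → 6 6
dup → 6 6 6
add → 6 12
sub → -6
dup → -6 -6
dup → -6 -6 -6
mul → -6 36

[-6, 36]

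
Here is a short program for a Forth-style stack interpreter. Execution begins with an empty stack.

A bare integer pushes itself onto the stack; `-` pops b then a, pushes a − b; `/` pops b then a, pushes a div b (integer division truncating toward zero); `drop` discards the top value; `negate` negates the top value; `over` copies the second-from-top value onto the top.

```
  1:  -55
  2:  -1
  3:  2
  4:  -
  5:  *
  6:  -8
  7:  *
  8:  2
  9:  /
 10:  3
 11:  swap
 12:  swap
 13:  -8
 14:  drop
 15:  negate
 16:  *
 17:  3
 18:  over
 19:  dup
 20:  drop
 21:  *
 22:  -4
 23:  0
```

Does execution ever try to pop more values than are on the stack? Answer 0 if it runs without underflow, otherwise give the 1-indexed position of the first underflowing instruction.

0

-55    : [-55]
-1     : [-55, -1]
2      : [-55, -1, 2]
-      : [-55, -3]
*      : [165]
-8     : [165, -8]
*      : [-1320]
2      : [-1320, 2]
/      : [-660]
3      : [-660, 3]
swap   : [3, -660]
swap   : [-660, 3]
-8     : [-660, 3, -8]
drop   : [-660, 3]
negate : [-660, -3]
*      : [1980]
3      : [1980, 3]
over   : [1980, 3, 1980]
dup    : [1980, 3, 1980, 1980]
drop   : [1980, 3, 1980]
*      : [1980, 5940]
-4     : [1980, 5940, -4]
0      : [1980, 5940, -4, 0]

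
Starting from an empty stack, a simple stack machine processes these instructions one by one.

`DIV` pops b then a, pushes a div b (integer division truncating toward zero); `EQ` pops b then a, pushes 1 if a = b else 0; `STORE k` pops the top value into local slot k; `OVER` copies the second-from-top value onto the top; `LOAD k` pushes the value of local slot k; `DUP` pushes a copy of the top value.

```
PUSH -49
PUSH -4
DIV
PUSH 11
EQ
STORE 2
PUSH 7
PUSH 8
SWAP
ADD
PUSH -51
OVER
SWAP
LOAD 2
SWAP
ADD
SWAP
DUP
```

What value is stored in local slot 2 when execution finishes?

0

PUSH -49 : -49
PUSH -4  : -49 -4
DIV      : 12
PUSH 11  : 12 11
EQ       : 0
STORE 2  : (empty)
PUSH 7   : 7
PUSH 8   : 7 8
SWAP     : 8 7
ADD      : 15
PUSH -51 : 15 -51
OVER     : 15 -51 15
SWAP     : 15 15 -51
LOAD 2   : 15 15 -51 0
SWAP     : 15 15 0 -51
ADD      : 15 15 -51
SWAP     : 15 -51 15
DUP      : 15 -51 15 15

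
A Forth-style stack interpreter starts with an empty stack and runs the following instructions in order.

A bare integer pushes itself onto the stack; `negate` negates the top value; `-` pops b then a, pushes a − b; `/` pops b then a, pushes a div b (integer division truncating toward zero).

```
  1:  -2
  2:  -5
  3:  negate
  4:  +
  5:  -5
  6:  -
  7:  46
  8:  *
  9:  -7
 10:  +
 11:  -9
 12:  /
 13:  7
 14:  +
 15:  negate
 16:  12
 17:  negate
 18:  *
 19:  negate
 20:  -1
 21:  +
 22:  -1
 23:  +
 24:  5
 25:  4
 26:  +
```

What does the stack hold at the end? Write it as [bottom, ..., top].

[394, 9]

-2     → [-2]
-5     → [-2, -5]
negate → [-2, 5]
+      → [3]
-5     → [3, -5]
-      → [8]
46     → [8, 46]
*      → [368]
-7     → [368, -7]
+      → [361]
-9     → [361, -9]
/      → [-40]
7      → [-40, 7]
+      → [-33]
negate → [33]
12     → [33, 12]
negate → [33, -12]
*      → [-396]
negate → [396]
-1     → [396, -1]
+      → [395]
-1     → [395, -1]
+      → [394]
5      → [394, 5]
4      → [394, 5, 4]
+      → [394, 9]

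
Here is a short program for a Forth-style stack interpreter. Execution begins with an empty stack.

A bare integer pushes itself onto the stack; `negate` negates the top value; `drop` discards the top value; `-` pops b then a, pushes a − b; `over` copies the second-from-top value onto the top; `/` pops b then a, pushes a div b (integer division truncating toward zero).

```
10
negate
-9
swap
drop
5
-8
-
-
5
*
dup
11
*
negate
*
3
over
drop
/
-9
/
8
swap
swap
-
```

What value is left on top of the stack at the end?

4921

10      10
negate  -10
-9      -10 -9
swap    -9 -10
drop    -9
5       -9 5
-8      -9 5 -8
-       -9 13
-       -22
5       -22 5
*       -110
dup     -110 -110
11      -110 -110 11
*       -110 -1210
negate  -110 1210
*       -133100
3       -133100 3
over    -133100 3 -133100
drop    -133100 3
/       -44366
-9      -44366 -9
/       4929
8       4929 8
swap    8 4929
swap    4929 8
-       4921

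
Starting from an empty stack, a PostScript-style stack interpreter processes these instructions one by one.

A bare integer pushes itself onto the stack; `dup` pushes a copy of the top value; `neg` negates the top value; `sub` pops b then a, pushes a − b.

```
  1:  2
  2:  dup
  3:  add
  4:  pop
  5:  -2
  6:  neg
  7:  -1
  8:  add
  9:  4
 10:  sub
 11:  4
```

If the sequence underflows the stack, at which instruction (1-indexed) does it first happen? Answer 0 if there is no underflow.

0

2   : [2]
dup : [2, 2]
add : [4]
pop : []
-2  : [-2]
neg : [2]
-1  : [2, -1]
add : [1]
4   : [1, 4]
sub : [-3]
4   : [-3, 4]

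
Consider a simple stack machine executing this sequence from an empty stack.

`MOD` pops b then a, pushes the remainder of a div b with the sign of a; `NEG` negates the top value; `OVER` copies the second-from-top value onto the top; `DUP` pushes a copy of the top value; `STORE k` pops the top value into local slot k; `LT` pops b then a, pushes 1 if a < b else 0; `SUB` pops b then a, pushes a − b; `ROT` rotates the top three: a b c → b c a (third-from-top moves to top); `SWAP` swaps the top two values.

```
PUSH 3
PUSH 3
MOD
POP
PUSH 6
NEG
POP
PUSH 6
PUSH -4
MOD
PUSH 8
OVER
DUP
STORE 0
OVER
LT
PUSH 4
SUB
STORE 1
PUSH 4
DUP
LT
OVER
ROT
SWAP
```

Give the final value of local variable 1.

PUSH 3  → 3
PUSH 3  → 3 3
MOD     → 0
POP     → (empty)
PUSH 6  → 6
NEG     → -6
POP     → (empty)
PUSH 6  → 6
PUSH -4 → 6 -4
MOD     → 2
PUSH 8  → 2 8
OVER    → 2 8 2
DUP     → 2 8 2 2
STORE 0 → 2 8 2
OVER    → 2 8 2 8
LT      → 2 8 1
PUSH 4  → 2 8 1 4
SUB     → 2 8 -3
STORE 1 → 2 8
PUSH 4  → 2 8 4
DUP     → 2 8 4 4
LT      → 2 8 0
OVER    → 2 8 0 8
ROT     → 2 0 8 8
SWAP    → 2 0 8 8

-3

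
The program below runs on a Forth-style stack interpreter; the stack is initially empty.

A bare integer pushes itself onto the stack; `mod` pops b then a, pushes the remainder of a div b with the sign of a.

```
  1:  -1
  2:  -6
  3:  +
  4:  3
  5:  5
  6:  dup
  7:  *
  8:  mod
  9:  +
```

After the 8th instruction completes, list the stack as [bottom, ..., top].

[-7, 3]

-1  → -1
-6  → -1 -6
+   → -7
3   → -7 3
5   → -7 3 5
dup → -7 3 5 5
*   → -7 3 25
mod → -7 3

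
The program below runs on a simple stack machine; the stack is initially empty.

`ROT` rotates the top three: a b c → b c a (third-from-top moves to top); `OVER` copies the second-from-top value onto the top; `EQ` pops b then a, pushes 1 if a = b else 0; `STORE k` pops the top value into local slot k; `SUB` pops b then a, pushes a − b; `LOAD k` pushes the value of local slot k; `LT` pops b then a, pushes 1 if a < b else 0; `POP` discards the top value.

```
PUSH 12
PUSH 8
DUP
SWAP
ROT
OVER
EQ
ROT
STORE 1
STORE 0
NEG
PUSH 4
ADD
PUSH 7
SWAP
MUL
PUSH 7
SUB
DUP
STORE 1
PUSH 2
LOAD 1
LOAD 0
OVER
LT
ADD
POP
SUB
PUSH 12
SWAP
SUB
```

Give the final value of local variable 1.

-35

PUSH 12 : 12
PUSH 8  : 12 8
DUP     : 12 8 8
SWAP    : 12 8 8
ROT     : 8 8 12
OVER    : 8 8 12 8
EQ      : 8 8 0
ROT     : 8 0 8
STORE 1 : 8 0
STORE 0 : 8
NEG     : -8
PUSH 4  : -8 4
ADD     : -4
PUSH 7  : -4 7
SWAP    : 7 -4
MUL     : -28
PUSH 7  : -28 7
SUB     : -35
DUP     : -35 -35
STORE 1 : -35
PUSH 2  : -35 2
LOAD 1  : -35 2 -35
LOAD 0  : -35 2 -35 0
OVER    : -35 2 -35 0 -35
LT      : -35 2 -35 0
ADD     : -35 2 -35
POP     : -35 2
SUB     : -37
PUSH 12 : -37 12
SWAP    : 12 -37
SUB     : 49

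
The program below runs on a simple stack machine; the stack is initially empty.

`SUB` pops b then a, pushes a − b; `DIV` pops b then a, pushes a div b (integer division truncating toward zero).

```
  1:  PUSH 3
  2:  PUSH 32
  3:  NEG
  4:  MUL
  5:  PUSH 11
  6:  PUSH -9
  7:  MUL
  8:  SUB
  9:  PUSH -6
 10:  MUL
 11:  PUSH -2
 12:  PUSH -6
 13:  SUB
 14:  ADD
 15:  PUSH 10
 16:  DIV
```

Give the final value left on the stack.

PUSH 3  -> 3
PUSH 32 -> 3 32
NEG     -> 3 -32
MUL     -> -96
PUSH 11 -> -96 11
PUSH -9 -> -96 11 -9
MUL     -> -96 -99
SUB     -> 3
PUSH -6 -> 3 -6
MUL     -> -18
PUSH -2 -> -18 -2
PUSH -6 -> -18 -2 -6
SUB     -> -18 4
ADD     -> -14
PUSH 10 -> -14 10
DIV     -> -1

-1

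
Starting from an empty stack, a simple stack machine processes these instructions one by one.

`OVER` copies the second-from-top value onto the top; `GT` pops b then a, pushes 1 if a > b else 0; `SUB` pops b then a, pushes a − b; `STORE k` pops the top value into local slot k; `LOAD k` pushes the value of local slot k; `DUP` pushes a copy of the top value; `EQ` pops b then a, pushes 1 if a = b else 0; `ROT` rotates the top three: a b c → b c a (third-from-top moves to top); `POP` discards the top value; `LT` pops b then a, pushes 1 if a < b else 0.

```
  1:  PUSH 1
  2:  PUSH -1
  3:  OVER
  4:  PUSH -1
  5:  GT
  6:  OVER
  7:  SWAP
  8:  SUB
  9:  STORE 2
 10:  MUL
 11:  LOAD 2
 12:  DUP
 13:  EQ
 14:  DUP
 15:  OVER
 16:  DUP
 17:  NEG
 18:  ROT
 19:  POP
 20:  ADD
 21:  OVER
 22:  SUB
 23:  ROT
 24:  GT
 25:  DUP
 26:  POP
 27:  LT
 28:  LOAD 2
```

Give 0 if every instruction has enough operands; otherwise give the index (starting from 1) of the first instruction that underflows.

PUSH 1  : 1
PUSH -1 : 1 -1
OVER    : 1 -1 1
PUSH -1 : 1 -1 1 -1
GT      : 1 -1 1
OVER    : 1 -1 1 -1
SWAP    : 1 -1 -1 1
SUB     : 1 -1 -2
STORE 2 : 1 -1
MUL     : -1
LOAD 2  : -1 -2
DUP     : -1 -2 -2
EQ      : -1 1
DUP     : -1 1 1
OVER    : -1 1 1 1
DUP     : -1 1 1 1 1
NEG     : -1 1 1 1 -1
ROT     : -1 1 1 -1 1
POP     : -1 1 1 -1
ADD     : -1 1 0
OVER    : -1 1 0 1
SUB     : -1 1 -1
ROT     : 1 -1 -1
GT      : 1 0
DUP     : 1 0 0
POP     : 1 0
LT      : 0
LOAD 2  : 0 -2

0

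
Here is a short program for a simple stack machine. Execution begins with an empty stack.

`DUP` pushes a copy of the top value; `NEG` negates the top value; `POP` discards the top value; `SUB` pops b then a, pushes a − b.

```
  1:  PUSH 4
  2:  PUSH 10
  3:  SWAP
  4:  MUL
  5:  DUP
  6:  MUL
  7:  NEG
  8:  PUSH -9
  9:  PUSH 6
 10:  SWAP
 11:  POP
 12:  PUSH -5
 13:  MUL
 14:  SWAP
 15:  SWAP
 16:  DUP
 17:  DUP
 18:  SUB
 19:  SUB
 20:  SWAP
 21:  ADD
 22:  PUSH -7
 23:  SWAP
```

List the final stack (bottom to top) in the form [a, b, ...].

PUSH 4  : [4]
PUSH 10 : [4, 10]
SWAP    : [10, 4]
MUL     : [40]
DUP     : [40, 40]
MUL     : [1600]
NEG     : [-1600]
PUSH -9 : [-1600, -9]
PUSH 6  : [-1600, -9, 6]
SWAP    : [-1600, 6, -9]
POP     : [-1600, 6]
PUSH -5 : [-1600, 6, -5]
MUL     : [-1600, -30]
SWAP    : [-30, -1600]
SWAP    : [-1600, -30]
DUP     : [-1600, -30, -30]
DUP     : [-1600, -30, -30, -30]
SUB     : [-1600, -30, 0]
SUB     : [-1600, -30]
SWAP    : [-30, -1600]
ADD     : [-1630]
PUSH -7 : [-1630, -7]
SWAP    : [-7, -1630]

[-7, -1630]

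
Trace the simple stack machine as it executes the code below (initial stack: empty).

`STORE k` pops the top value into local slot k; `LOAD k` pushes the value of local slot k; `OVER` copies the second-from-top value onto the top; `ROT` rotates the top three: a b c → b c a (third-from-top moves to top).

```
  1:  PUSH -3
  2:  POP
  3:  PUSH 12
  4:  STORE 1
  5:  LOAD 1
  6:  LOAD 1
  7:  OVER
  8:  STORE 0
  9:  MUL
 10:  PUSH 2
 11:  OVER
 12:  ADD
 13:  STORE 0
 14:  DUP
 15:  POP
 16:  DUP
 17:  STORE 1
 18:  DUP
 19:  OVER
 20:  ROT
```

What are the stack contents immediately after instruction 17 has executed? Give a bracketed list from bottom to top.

PUSH -3 -> [-3]
POP     -> []
PUSH 12 -> [12]
STORE 1 -> []
LOAD 1  -> [12]
LOAD 1  -> [12, 12]
OVER    -> [12, 12, 12]
STORE 0 -> [12, 12]
MUL     -> [144]
PUSH 2  -> [144, 2]
OVER    -> [144, 2, 144]
ADD     -> [144, 146]
STORE 0 -> [144]
DUP     -> [144, 144]
POP     -> [144]
DUP     -> [144, 144]
STORE 1 -> [144]

[144]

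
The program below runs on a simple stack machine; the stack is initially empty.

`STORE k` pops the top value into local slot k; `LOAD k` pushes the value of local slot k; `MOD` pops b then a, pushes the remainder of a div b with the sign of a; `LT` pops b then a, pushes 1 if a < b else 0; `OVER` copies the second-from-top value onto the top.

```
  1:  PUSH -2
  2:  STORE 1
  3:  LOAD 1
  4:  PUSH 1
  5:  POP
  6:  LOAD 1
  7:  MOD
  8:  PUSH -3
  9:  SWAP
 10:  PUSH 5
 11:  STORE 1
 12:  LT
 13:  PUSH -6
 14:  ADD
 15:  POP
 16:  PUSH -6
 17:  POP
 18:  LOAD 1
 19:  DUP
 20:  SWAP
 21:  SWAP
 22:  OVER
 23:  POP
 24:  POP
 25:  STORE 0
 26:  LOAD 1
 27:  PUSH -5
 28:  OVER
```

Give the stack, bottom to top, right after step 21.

[5, 5]

PUSH -2 : -2
STORE 1 : (empty)
LOAD 1  : -2
PUSH 1  : -2 1
POP     : -2
LOAD 1  : -2 -2
MOD     : 0
PUSH -3 : 0 -3
SWAP    : -3 0
PUSH 5  : -3 0 5
STORE 1 : -3 0
LT      : 1
PUSH -6 : 1 -6
ADD     : -5
POP     : (empty)
PUSH -6 : -6
POP     : (empty)
LOAD 1  : 5
DUP     : 5 5
SWAP    : 5 5
SWAP    : 5 5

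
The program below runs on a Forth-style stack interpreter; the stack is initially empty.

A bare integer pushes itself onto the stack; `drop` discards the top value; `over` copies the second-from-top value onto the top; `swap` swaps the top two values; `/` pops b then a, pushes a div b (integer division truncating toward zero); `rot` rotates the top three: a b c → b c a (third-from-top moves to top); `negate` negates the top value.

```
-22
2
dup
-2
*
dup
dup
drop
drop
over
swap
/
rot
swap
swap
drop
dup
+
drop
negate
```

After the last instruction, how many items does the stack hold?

1

-22     -22
2       -22 2
dup     -22 2 2
-2      -22 2 2 -2
*       -22 2 -4
dup     -22 2 -4 -4
dup     -22 2 -4 -4 -4
drop    -22 2 -4 -4
drop    -22 2 -4
over    -22 2 -4 2
swap    -22 2 2 -4
/       -22 2 0
rot     2 0 -22
swap    2 -22 0
swap    2 0 -22
drop    2 0
dup     2 0 0
+       2 0
drop    2
negate  -2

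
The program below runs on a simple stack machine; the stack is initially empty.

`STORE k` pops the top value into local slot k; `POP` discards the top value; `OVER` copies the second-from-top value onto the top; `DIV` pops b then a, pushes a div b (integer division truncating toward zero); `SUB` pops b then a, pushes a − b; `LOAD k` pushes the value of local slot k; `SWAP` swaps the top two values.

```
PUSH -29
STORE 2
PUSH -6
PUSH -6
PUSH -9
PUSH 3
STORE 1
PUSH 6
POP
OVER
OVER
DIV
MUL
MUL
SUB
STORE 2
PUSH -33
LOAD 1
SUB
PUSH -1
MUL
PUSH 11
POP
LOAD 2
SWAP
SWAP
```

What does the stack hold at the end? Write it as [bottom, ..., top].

[36, -6]

PUSH -29 : -29
STORE 2  : (empty)
PUSH -6  : -6
PUSH -6  : -6 -6
PUSH -9  : -6 -6 -9
PUSH 3   : -6 -6 -9 3
STORE 1  : -6 -6 -9
PUSH 6   : -6 -6 -9 6
POP      : -6 -6 -9
OVER     : -6 -6 -9 -6
OVER     : -6 -6 -9 -6 -9
DIV      : -6 -6 -9 0
MUL      : -6 -6 0
MUL      : -6 0
SUB      : -6
STORE 2  : (empty)
PUSH -33 : -33
LOAD 1   : -33 3
SUB      : -36
PUSH -1  : -36 -1
MUL      : 36
PUSH 11  : 36 11
POP      : 36
LOAD 2   : 36 -6
SWAP     : -6 36
SWAP     : 36 -6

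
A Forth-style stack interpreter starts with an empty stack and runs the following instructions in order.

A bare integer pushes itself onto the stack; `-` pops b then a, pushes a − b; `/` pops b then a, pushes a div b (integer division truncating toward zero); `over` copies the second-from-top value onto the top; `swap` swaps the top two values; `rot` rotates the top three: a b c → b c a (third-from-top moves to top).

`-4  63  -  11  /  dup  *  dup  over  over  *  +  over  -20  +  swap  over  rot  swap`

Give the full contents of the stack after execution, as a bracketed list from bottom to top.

[36, 1332, 16, 16]

-4    [-4]
63    [-4, 63]
-     [-67]
11    [-67, 11]
/     [-6]
dup   [-6, -6]
*     [36]
dup   [36, 36]
over  [36, 36, 36]
over  [36, 36, 36, 36]
*     [36, 36, 1296]
+     [36, 1332]
over  [36, 1332, 36]
-20   [36, 1332, 36, -20]
+     [36, 1332, 16]
swap  [36, 16, 1332]
over  [36, 16, 1332, 16]
rot   [36, 1332, 16, 16]
swap  [36, 1332, 16, 16]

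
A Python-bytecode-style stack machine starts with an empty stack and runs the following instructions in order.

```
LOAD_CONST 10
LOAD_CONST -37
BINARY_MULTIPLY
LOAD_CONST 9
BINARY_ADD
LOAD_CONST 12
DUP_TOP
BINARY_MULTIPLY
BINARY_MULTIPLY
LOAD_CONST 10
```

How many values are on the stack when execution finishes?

2

LOAD_CONST 10    [10]
LOAD_CONST -37   [10, -37]
BINARY_MULTIPLY  [-370]
LOAD_CONST 9     [-370, 9]
BINARY_ADD       [-361]
LOAD_CONST 12    [-361, 12]
DUP_TOP          [-361, 12, 12]
BINARY_MULTIPLY  [-361, 144]
BINARY_MULTIPLY  [-51984]
LOAD_CONST 10    [-51984, 10]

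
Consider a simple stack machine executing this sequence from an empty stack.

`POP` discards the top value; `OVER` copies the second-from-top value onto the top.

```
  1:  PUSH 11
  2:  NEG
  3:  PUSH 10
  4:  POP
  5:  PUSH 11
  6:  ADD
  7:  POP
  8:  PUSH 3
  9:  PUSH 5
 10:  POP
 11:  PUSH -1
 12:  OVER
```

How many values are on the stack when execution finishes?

PUSH 11 : 11
NEG     : -11
PUSH 10 : -11 10
POP     : -11
PUSH 11 : -11 11
ADD     : 0
POP     : (empty)
PUSH 3  : 3
PUSH 5  : 3 5
POP     : 3
PUSH -1 : 3 -1
OVER    : 3 -1 3

3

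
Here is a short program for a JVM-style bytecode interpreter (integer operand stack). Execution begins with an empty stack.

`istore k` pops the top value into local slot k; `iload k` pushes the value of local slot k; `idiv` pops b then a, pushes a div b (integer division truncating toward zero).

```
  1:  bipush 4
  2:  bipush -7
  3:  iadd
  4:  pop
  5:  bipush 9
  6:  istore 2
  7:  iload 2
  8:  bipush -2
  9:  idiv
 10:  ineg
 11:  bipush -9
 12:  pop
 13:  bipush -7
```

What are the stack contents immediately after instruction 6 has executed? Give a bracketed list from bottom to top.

[]

bipush 4  -> 4
bipush -7 -> 4 -7
iadd      -> -3
pop       -> (empty)
bipush 9  -> 9
istore 2  -> (empty)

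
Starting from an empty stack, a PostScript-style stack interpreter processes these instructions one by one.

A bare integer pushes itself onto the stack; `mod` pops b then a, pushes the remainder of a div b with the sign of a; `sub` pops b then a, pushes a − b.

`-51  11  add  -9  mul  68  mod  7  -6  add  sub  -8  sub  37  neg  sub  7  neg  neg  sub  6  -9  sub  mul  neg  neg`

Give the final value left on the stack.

-51  -51
11   -51 11
add  -40
-9   -40 -9
mul  360
68   360 68
mod  20
7    20 7
-6   20 7 -6
add  20 1
sub  19
-8   19 -8
sub  27
37   27 37
neg  27 -37
sub  64
7    64 7
neg  64 -7
neg  64 7
sub  57
6    57 6
-9   57 6 -9
sub  57 15
mul  855
neg  -855
neg  855

855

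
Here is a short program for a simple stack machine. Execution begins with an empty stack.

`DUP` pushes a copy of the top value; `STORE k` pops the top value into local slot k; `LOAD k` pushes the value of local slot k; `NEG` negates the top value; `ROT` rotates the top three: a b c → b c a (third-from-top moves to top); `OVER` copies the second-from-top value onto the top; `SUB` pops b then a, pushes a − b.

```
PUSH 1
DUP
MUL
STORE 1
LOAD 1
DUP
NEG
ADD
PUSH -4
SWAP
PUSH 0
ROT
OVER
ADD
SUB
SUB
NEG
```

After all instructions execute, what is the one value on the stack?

PUSH 1  -> 1
DUP     -> 1 1
MUL     -> 1
STORE 1 -> (empty)
LOAD 1  -> 1
DUP     -> 1 1
NEG     -> 1 -1
ADD     -> 0
PUSH -4 -> 0 -4
SWAP    -> -4 0
PUSH 0  -> -4 0 0
ROT     -> 0 0 -4
OVER    -> 0 0 -4 0
ADD     -> 0 0 -4
SUB     -> 0 4
SUB     -> -4
NEG     -> 4

4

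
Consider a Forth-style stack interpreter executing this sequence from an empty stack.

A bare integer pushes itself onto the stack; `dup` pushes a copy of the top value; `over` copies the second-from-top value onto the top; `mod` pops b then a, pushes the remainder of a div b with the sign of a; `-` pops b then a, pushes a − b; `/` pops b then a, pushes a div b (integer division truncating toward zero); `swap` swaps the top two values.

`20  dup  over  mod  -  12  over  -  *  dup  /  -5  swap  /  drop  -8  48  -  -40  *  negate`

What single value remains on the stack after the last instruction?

-2240

20     : [20]
dup    : [20, 20]
over   : [20, 20, 20]
mod    : [20, 0]
-      : [20]
12     : [20, 12]
over   : [20, 12, 20]
-      : [20, -8]
*      : [-160]
dup    : [-160, -160]
/      : [1]
-5     : [1, -5]
swap   : [-5, 1]
/      : [-5]
drop   : []
-8     : [-8]
48     : [-8, 48]
-      : [-56]
-40    : [-56, -40]
*      : [2240]
negate : [-2240]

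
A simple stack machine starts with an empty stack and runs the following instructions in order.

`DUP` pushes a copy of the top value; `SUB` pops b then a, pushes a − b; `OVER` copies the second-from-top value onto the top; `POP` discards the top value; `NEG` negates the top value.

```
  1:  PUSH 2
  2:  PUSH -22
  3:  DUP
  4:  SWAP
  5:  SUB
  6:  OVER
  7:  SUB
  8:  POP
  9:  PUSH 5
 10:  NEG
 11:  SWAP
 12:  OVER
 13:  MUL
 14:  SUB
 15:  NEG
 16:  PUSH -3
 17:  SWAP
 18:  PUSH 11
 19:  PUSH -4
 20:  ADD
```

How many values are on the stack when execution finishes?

PUSH 2   : [2]
PUSH -22 : [2, -22]
DUP      : [2, -22, -22]
SWAP     : [2, -22, -22]
SUB      : [2, 0]
OVER     : [2, 0, 2]
SUB      : [2, -2]
POP      : [2]
PUSH 5   : [2, 5]
NEG      : [2, -5]
SWAP     : [-5, 2]
OVER     : [-5, 2, -5]
MUL      : [-5, -10]
SUB      : [5]
NEG      : [-5]
PUSH -3  : [-5, -3]
SWAP     : [-3, -5]
PUSH 11  : [-3, -5, 11]
PUSH -4  : [-3, -5, 11, -4]
ADD      : [-3, -5, 7]

3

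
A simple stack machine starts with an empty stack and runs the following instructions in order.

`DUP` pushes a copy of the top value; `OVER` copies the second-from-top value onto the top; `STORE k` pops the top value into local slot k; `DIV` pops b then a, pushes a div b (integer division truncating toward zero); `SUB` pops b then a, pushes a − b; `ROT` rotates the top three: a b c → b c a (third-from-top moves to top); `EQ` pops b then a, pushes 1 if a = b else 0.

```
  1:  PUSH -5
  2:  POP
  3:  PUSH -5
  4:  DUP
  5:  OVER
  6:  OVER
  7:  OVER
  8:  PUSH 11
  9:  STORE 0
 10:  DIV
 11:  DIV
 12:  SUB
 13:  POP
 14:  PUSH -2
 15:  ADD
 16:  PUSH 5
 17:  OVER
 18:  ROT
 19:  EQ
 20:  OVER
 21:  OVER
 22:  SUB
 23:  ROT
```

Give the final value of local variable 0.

PUSH -5 → -5
POP     → (empty)
PUSH -5 → -5
DUP     → -5 -5
OVER    → -5 -5 -5
OVER    → -5 -5 -5 -5
OVER    → -5 -5 -5 -5 -5
PUSH 11 → -5 -5 -5 -5 -5 11
STORE 0 → -5 -5 -5 -5 -5
DIV     → -5 -5 -5 1
DIV     → -5 -5 -5
SUB     → -5 0
POP     → -5
PUSH -2 → -5 -2
ADD     → -7
PUSH 5  → -7 5
OVER    → -7 5 -7
ROT     → 5 -7 -7
EQ      → 5 1
OVER    → 5 1 5
OVER    → 5 1 5 1
SUB     → 5 1 4
ROT     → 1 4 5

11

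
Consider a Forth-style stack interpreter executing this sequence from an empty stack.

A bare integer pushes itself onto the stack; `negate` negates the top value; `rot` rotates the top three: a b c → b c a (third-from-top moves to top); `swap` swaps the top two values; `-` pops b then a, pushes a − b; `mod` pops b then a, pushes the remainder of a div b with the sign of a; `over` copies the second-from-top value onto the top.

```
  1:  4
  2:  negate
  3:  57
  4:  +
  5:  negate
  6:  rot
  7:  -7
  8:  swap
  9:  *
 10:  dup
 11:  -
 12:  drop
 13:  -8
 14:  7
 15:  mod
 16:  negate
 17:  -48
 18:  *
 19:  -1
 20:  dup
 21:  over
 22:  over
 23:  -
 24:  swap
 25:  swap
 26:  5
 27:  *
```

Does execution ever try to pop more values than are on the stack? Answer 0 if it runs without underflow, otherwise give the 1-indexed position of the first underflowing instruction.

6

4      : 4
negate : -4
57     : -4 57
+      : 53
negate : -53
rot  — needs 3 operands, stack has 1 → underflow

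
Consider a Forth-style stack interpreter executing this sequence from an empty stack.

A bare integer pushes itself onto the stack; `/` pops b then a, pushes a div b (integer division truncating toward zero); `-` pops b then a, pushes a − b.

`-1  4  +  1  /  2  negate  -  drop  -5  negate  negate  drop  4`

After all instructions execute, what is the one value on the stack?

-1     → -1
4      → -1 4
+      → 3
1      → 3 1
/      → 3
2      → 3 2
negate → 3 -2
-      → 5
drop   → (empty)
-5     → -5
negate → 5
negate → -5
drop   → (empty)
4      → 4

4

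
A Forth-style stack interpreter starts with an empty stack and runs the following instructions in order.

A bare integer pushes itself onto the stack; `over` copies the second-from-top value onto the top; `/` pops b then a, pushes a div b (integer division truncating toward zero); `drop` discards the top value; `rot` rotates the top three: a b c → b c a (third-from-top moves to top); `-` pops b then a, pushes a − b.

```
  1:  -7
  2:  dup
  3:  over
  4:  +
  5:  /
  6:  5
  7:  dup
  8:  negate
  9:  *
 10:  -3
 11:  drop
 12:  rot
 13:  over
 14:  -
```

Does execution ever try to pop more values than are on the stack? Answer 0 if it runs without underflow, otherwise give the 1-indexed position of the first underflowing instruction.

12

-7     -> [-7]
dup    -> [-7, -7]
over   -> [-7, -7, -7]
+      -> [-7, -14]
/      -> [0]
5      -> [0, 5]
dup    -> [0, 5, 5]
negate -> [0, 5, -5]
*      -> [0, -25]
-3     -> [0, -25, -3]
drop   -> [0, -25]
rot  — needs 3 operands, stack has 2 → underflow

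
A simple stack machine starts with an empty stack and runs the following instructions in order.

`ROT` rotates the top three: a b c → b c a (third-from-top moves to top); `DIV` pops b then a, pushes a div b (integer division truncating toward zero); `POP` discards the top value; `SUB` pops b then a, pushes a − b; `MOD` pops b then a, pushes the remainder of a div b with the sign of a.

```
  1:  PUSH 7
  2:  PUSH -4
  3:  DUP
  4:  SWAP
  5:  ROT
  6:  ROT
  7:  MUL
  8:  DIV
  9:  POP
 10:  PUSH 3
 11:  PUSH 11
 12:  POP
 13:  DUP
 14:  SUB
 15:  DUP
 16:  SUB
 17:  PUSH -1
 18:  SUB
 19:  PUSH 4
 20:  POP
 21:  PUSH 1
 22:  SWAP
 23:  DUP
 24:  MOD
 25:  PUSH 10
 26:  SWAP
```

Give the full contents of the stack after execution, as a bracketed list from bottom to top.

[1, 10, 0]

PUSH 7  → [7]
PUSH -4 → [7, -4]
DUP     → [7, -4, -4]
SWAP    → [7, -4, -4]
ROT     → [-4, -4, 7]
ROT     → [-4, 7, -4]
MUL     → [-4, -28]
DIV     → [0]
POP     → []
PUSH 3  → [3]
PUSH 11 → [3, 11]
POP     → [3]
DUP     → [3, 3]
SUB     → [0]
DUP     → [0, 0]
SUB     → [0]
PUSH -1 → [0, -1]
SUB     → [1]
PUSH 4  → [1, 4]
POP     → [1]
PUSH 1  → [1, 1]
SWAP    → [1, 1]
DUP     → [1, 1, 1]
MOD     → [1, 0]
PUSH 10 → [1, 0, 10]
SWAP    → [1, 10, 0]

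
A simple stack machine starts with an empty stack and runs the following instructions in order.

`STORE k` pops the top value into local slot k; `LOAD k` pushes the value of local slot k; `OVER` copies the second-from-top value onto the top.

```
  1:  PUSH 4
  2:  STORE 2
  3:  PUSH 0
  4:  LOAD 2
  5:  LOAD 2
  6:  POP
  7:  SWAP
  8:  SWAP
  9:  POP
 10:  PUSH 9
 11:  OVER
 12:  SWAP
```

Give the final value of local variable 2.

4

PUSH 4  -> 4
STORE 2 -> (empty)
PUSH 0  -> 0
LOAD 2  -> 0 4
LOAD 2  -> 0 4 4
POP     -> 0 4
SWAP    -> 4 0
SWAP    -> 0 4
POP     -> 0
PUSH 9  -> 0 9
OVER    -> 0 9 0
SWAP    -> 0 0 9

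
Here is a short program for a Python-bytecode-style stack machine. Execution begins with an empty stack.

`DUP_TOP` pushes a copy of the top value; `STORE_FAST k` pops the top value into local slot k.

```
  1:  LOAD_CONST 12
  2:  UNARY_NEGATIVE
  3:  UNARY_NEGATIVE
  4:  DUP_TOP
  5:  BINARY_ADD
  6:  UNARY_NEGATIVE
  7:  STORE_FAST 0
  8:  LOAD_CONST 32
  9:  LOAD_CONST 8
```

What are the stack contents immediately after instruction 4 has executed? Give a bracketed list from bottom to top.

LOAD_CONST 12   12
UNARY_NEGATIVE  -12
UNARY_NEGATIVE  12
DUP_TOP         12 12

[12, 12]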